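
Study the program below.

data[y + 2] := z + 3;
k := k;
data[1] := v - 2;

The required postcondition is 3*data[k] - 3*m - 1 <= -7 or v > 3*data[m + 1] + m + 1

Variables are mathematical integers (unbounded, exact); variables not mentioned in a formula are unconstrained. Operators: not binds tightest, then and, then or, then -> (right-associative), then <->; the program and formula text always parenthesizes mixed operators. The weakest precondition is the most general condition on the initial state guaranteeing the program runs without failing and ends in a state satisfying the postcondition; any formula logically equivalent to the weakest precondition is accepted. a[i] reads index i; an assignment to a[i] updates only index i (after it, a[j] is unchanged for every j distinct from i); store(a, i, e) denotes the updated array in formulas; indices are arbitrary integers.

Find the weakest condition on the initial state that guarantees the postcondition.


Working backward. After the program, the postcondition 3*data[k] - 3*m - 1 <= -7 or v > 3*data[m + 1] + m + 1 must hold; in canonical form it is 3*data[k] <= 3*m - 6 or v > 3*data[m + 1] + m + 1.
Before data[1] := v - 2: 3*store(data, 1, v - 2)[k] <= 3*m - 6 or v > 3*store(data, 1, v - 2)[m + 1] + m + 1
Before k := k: 3*store(data, 1, v - 2)[k] <= 3*m - 6 or v > 3*store(data, 1, v - 2)[m + 1] + m + 1
Before data[y + 2] := z + 3: 3*store(store(data, y + 2, z + 3), 1, v - 2)[k] <= 3*m - 6 or v > 3*store(store(data, y + 2, z + 3), 1, v - 2)[m + 1] + m + 1
Answer: WP = 3*store(store(data, y + 2, z + 3), 1, v - 2)[k] <= 3*m - 6 or v > 3*store(store(data, y + 2, z + 3), 1, v - 2)[m + 1] + m + 1


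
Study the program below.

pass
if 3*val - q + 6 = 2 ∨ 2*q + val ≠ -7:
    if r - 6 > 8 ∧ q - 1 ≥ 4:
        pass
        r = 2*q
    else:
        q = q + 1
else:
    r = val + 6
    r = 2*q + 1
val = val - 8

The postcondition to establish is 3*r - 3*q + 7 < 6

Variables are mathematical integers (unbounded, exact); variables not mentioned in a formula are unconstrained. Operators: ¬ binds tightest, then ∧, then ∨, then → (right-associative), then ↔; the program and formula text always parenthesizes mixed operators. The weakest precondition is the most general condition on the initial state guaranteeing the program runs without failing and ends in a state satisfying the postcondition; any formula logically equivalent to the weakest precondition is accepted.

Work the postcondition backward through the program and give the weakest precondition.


Working backward. After the program, the postcondition 3*r - 3*q + 7 < 6 must hold; in canonical form it is 3*r < 3*q - 1.
Before val := val - 8: 3*r < 3*q - 1
Then branch requires ((r > 14 ∧ q ≥ 5) → 3*q < -1) ∧ ((¬(r > 14 ∧ q ≥ 5)) → 3*r < 3*q + 2); else branch requires 3*q < -4.
Before the if: ((3*val = q - 4 ∨ 2*q + val ≠ -7) → (((r > 14 ∧ q ≥ 5) → 3*q < -1) ∧ ((¬(r > 14 ∧ q ≥ 5)) → 3*r < 3*q + 2))) ∧ ((¬(3*val = q - 4 ∨ 2*q + val ≠ -7)) → 3*q < -4)
Before skip: ((3*val = q - 4 ∨ 2*q + val ≠ -7) → (((r > 14 ∧ q ≥ 5) → 3*q < -1) ∧ ((¬(r > 14 ∧ q ≥ 5)) → 3*r < 3*q + 2))) ∧ ((¬(3*val = q - 4 ∨ 2*q + val ≠ -7)) → 3*q < -4)
Answer: WP = ((3*val = q - 4 ∨ 2*q + val ≠ -7) → (((r > 14 ∧ q ≥ 5) → 3*q < -1) ∧ ((¬(r > 14 ∧ q ≥ 5)) → 3*r < 3*q + 2))) ∧ ((¬(3*val = q - 4 ∨ 2*q + val ≠ -7)) → 3*q < -4)


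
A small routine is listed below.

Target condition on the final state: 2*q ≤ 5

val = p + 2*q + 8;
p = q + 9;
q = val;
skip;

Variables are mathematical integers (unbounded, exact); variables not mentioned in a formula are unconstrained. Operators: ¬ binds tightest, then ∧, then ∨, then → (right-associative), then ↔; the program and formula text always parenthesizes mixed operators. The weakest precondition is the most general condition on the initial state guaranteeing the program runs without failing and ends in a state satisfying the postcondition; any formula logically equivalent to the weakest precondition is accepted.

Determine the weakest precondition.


Working backward. After the program, 2*q ≤ 5 must hold.
Before skip: 2*q ≤ 5
Before q := val: 2*val ≤ 5
Before p := q + 9: 2*val ≤ 5
Before val := p + 2*q + 8: 2*p + 4*q ≤ -11
Answer: WP = 2*p + 4*q ≤ -11


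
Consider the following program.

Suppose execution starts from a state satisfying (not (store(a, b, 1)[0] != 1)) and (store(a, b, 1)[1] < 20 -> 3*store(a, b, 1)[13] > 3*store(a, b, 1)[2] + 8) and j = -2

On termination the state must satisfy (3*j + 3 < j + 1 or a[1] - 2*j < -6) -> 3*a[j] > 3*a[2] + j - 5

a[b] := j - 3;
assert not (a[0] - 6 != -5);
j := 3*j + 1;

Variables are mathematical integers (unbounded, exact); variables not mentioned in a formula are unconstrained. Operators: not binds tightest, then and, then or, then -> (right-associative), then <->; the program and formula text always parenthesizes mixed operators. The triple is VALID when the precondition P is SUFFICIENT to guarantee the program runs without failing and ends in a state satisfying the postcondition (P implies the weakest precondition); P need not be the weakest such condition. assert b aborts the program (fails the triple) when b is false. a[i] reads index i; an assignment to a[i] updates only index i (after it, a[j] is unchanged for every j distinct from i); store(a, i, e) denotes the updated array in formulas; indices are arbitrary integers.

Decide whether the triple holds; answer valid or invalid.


Working backward. After the program, the postcondition (3*j + 3 < j + 1 or a[1] - 2*j < -6) -> 3*a[j] > 3*a[2] + j - 5 must hold; in canonical form it is (2*j < -2 or a[1] < 2*j - 6) -> 3*a[j] > 3*a[2] + j - 5.
Before j := 3*j + 1: (6*j < -4 or a[1] < 6*j - 4) -> 3*a[3*j + 1] > 3*a[2] + 3*j - 4
Before assert not (a[0] - 6 != -5): (not (a[0] != 1)) and ((6*j < -4 or a[1] < 6*j - 4) -> 3*a[3*j + 1] > 3*a[2] + 3*j - 4)
Before a[b] := j - 3: (not (store(a, b, j - 3)[0] != 1)) and ((6*j < -4 or store(a, b, j - 3)[1] < 6*j - 4) -> 3*store(a, b, j - 3)[3*j + 1] > 3*store(a, b, j - 3)[2] + 3*j - 4)
The weakest precondition is (not (store(a, b, j - 3)[0] != 1)) and ((6*j < -4 or store(a, b, j - 3)[1] < 6*j - 4) -> 3*store(a, b, j - 3)[3*j + 1] > 3*store(a, b, j - 3)[2] + 3*j - 4).
Check whether (not (store(a, b, 1)[0] != 1)) and (store(a, b, 1)[1] < 20 -> 3*store(a, b, 1)[13] > 3*store(a, b, 1)[2] + 8) and j = -2 implies it.
Countermodel: at the initial state a = {[-5] = 4, [0] = 4, [1] = 4, [2] = 7040, [13] = 7043, elsewhere 4}, b = 0, j = -2, the precondition holds but the weakest precondition fails.
Answer: invalid


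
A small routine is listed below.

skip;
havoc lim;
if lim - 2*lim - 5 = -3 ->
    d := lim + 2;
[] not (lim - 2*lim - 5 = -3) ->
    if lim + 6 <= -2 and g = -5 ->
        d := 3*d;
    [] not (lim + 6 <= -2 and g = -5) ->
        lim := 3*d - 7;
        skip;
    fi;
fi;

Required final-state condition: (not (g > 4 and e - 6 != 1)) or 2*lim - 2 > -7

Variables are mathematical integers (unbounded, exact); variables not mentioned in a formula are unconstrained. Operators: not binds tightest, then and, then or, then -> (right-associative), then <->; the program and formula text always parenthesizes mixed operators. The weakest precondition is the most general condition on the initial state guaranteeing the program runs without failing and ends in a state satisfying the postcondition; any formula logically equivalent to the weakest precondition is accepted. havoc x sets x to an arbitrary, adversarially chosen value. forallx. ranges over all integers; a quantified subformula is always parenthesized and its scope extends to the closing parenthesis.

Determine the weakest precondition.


Working backward. After the program, the postcondition (not (g > 4 and e - 6 != 1)) or 2*lim - 2 > -7 must hold; in canonical form it is (not (g > 4 and e != 7)) or 2*lim > -5.
Then branch requires (not (g > 4 and e != 7)) or 2*lim > -5; else branch requires ((lim <= -8 and g = -5) -> ((not (g > 4 and e != 7)) or 2*lim > -5)) and ((not (lim <= -8 and g = -5)) -> ((not (g > 4 and e != 7)) or 6*d > 9)).
Before the if: (lim = -2 -> ((not (g > 4 and e != 7)) or 2*lim > -5)) and ((not (lim = -2)) -> (((lim <= -8 and g = -5) -> ((not (g > 4 and e != 7)) or 2*lim > -5)) and ((not (lim <= -8 and g = -5)) -> ((not (g > 4 and e != 7)) or 6*d > 9))))
Before havoc lim: forall lim_1. ((lim_1 = -2 -> ((not (g > 4 and e != 7)) or 2*lim_1 > -5)) and ((not (lim_1 = -2)) -> (((lim_1 <= -8 and g = -5) -> ((not (g > 4 and e != 7)) or 2*lim_1 > -5)) and ((not (lim_1 <= -8 and g = -5)) -> ((not (g > 4 and e != 7)) or 6*d > 9)))))
Before skip: forall lim_1. ((lim_1 = -2 -> ((not (g > 4 and e != 7)) or 2*lim_1 > -5)) and ((not (lim_1 = -2)) -> (((lim_1 <= -8 and g = -5) -> ((not (g > 4 and e != 7)) or 2*lim_1 > -5)) and ((not (lim_1 <= -8 and g = -5)) -> ((not (g > 4 and e != 7)) or 6*d > 9)))))
Answer: WP = forall lim_1. ((lim_1 = -2 -> ((not (g > 4 and e != 7)) or 2*lim_1 > -5)) and ((not (lim_1 = -2)) -> (((lim_1 <= -8 and g = -5) -> ((not (g > 4 and e != 7)) or 2*lim_1 > -5)) and ((not (lim_1 <= -8 and g = -5)) -> ((not (g > 4 and e != 7)) or 6*d > 9)))))


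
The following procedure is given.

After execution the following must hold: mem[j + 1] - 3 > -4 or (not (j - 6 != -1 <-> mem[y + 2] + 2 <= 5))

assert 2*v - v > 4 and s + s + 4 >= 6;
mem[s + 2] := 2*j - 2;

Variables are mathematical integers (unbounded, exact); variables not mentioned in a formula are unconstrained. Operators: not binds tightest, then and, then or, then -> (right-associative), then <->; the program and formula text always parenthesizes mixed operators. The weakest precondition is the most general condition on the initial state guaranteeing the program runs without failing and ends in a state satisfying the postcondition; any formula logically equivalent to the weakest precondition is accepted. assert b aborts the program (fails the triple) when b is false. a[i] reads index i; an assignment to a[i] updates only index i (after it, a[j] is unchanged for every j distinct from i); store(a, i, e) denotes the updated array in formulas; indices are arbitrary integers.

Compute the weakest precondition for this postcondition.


Working backward. After the program, the postcondition mem[j + 1] - 3 > -4 or (not (j - 6 != -1 <-> mem[y + 2] + 2 <= 5)) must hold; in canonical form it is mem[j + 1] > -1 or (not (j != 5 <-> mem[y + 2] <= 3)).
Before mem[s + 2] := 2*j - 2: store(mem, s + 2, 2*j - 2)[j + 1] > -1 or (not (j != 5 <-> store(mem, s + 2, 2*j - 2)[y + 2] <= 3))
Before assert 2*v - v > 4 and s + s + 4 >= 6: v > 4 and 2*s >= 2 and (store(mem, s + 2, 2*j - 2)[j + 1] > -1 or (not (j != 5 <-> store(mem, s + 2, 2*j - 2)[y + 2] <= 3)))
Answer: WP = v > 4 and 2*s >= 2 and (store(mem, s + 2, 2*j - 2)[j + 1] > -1 or (not (j != 5 <-> store(mem, s + 2, 2*j - 2)[y + 2] <= 3)))


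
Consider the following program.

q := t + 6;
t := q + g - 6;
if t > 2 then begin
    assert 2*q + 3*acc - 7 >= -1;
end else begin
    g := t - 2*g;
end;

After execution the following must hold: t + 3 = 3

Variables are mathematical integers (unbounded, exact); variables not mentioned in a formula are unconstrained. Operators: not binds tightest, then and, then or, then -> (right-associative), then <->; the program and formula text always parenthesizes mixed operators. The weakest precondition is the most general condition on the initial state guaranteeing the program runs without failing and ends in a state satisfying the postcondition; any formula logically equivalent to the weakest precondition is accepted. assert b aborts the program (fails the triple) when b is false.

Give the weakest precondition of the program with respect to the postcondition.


Working backward. After the program, the postcondition t + 3 = 3 must hold; in canonical form it is t = 0.
Then branch requires 3*acc + 2*q >= 6 and t = 0; else branch requires t = 0.
Before the if: (t > 2 -> (3*acc + 2*q >= 6 and t = 0)) and ((not (t > 2)) -> t = 0)
Before t := q + g - 6: (g + q > 8 -> (3*acc + 2*q >= 6 and g + q = 6)) and ((not (g + q > 8)) -> g + q = 6)
Before q := t + 6: (g + t > 2 -> (3*acc + 2*t >= -6 and g + t = 0)) and ((not (g + t > 2)) -> g + t = 0)
Answer: WP = (g + t > 2 -> (3*acc + 2*t >= -6 and g + t = 0)) and ((not (g + t > 2)) -> g + t = 0)


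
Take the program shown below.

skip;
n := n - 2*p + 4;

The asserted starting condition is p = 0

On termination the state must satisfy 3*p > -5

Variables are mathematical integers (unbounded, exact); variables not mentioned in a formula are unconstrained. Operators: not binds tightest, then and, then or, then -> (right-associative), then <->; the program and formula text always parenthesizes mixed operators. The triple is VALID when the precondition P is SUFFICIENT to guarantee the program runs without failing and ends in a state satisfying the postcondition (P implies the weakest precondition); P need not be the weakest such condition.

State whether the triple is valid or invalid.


Working backward. After the program, 3*p > -5 must hold.
Before n := n - 2*p + 4: 3*p > -5
Before skip: 3*p > -5
The weakest precondition is 3*p > -5.
Check whether p = 0 implies it.
Every state satisfying the precondition satisfies the weakest precondition: the implication holds.
Answer: valid


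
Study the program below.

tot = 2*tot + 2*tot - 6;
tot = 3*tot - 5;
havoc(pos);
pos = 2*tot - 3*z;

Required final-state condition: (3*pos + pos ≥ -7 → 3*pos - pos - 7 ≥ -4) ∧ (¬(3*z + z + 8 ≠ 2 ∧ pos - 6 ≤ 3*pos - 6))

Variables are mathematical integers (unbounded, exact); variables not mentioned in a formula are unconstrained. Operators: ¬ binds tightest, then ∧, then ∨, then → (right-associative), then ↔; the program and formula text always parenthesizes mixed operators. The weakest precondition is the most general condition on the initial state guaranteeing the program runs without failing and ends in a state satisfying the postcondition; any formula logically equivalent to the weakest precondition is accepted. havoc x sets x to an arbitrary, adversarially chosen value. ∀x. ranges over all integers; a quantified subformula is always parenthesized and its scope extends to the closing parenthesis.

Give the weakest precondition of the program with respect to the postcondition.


Working backward. After the program, the postcondition (3*pos + pos ≥ -7 → 3*pos - pos - 7 ≥ -4) ∧ (¬(3*z + z + 8 ≠ 2 ∧ pos - 6 ≤ 3*pos - 6)) must hold; in canonical form it is (4*pos ≥ -7 → 2*pos ≥ 3) ∧ (¬(4*z ≠ -6 ∧ 2*pos ≥ 0)).
Before pos := 2*tot - 3*z: (8*tot ≥ 12*z - 7 → 4*tot ≥ 6*z + 3) ∧ (¬(4*z ≠ -6 ∧ 4*tot ≥ 6*z))
Before havoc pos: (8*tot ≥ 12*z - 7 → 4*tot ≥ 6*z + 3) ∧ (¬(4*z ≠ -6 ∧ 4*tot ≥ 6*z))
Before tot := 3*tot - 5: (24*tot ≥ 12*z + 33 → 12*tot ≥ 6*z + 23) ∧ (¬(4*z ≠ -6 ∧ 12*tot ≥ 6*z + 20))
Before tot := 2*tot + 2*tot - 6: (96*tot ≥ 12*z + 177 → 48*tot ≥ 6*z + 95) ∧ (¬(4*z ≠ -6 ∧ 48*tot ≥ 6*z + 92))
Answer: WP = (96*tot ≥ 12*z + 177 → 48*tot ≥ 6*z + 95) ∧ (¬(4*z ≠ -6 ∧ 48*tot ≥ 6*z + 92))


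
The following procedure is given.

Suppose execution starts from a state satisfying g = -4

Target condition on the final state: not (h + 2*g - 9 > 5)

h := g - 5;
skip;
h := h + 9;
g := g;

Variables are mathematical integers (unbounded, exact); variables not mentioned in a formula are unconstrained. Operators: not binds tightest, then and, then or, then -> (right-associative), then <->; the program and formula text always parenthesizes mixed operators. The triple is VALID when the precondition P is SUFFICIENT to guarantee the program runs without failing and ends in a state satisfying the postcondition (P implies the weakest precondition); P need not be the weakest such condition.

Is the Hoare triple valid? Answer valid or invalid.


Working backward. After the program, the postcondition not (h + 2*g - 9 > 5) must hold; in canonical form it is not (2*g + h > 14).
Before g := g: not (2*g + h > 14)
Before h := h + 9: not (2*g + h > 5)
Before skip: not (2*g + h > 5)
Before h := g - 5: not (3*g > 10)
The weakest precondition is not (3*g > 10).
Check whether g = -4 implies it.
Every state satisfying the precondition satisfies the weakest precondition: the implication holds.
Answer: valid


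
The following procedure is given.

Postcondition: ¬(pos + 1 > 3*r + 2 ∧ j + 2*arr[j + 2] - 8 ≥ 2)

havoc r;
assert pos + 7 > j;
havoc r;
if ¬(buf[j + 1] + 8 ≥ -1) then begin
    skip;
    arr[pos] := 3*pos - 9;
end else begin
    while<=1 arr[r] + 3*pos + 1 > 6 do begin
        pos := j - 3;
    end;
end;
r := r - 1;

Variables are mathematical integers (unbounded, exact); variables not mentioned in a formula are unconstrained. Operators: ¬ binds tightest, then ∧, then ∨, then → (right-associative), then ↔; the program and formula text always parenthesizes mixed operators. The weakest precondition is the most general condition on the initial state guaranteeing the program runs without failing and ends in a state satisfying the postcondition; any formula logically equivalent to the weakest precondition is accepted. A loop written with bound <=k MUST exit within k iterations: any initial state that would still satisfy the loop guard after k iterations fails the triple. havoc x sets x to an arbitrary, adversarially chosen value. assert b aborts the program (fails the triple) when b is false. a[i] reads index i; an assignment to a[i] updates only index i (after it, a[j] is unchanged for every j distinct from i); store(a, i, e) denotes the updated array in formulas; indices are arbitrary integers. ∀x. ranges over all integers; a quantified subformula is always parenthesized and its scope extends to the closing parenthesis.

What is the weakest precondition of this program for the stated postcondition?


Working backward. After the program, the postcondition ¬(pos + 1 > 3*r + 2 ∧ j + 2*arr[j + 2] - 8 ≥ 2) must hold; in canonical form it is ¬(pos > 3*r + 1 ∧ 2*arr[j + 2] + j ≥ 10).
Before r := r - 1: ¬(pos > 3*r - 2 ∧ 2*arr[j + 2] + j ≥ 10)
Then branch requires ¬(pos > 3*r - 2 ∧ 2*store(arr, pos, 3*pos - 9)[j + 2] + j ≥ 10); else branch requires (arr[r] + 3*pos > 5 → ((¬(arr[r] + 3*j > 14)) ∧ (¬(j > 3*r + 1 ∧ 2*arr[j + 2] + j ≥ 10)))) ∧ ((¬(arr[r] + 3*pos > 5)) → (¬(pos > 3*r - 2 ∧ 2*arr[j + 2] + j ≥ 10))).
Before the if: ((¬(buf[j + 1] ≥ -9)) → (¬(pos > 3*r - 2 ∧ 2*store(arr, pos, 3*pos - 9)[j + 2] + j ≥ 10))) ∧ (buf[j + 1] ≥ -9 → ((arr[r] + 3*pos > 5 → ((¬(arr[r] + 3*j > 14)) ∧ (¬(j > 3*r + 1 ∧ 2*arr[j + 2] + j ≥ 10)))) ∧ ((¬(arr[r] + 3*pos > 5)) → (¬(pos > 3*r - 2 ∧ 2*arr[j + 2] + j ≥ 10)))))
Before havoc r: ∀r_1. (((¬(buf[j + 1] ≥ -9)) → (¬(pos > 3*r_1 - 2 ∧ 2*store(arr, pos, 3*pos - 9)[j + 2] + j ≥ 10))) ∧ (buf[j + 1] ≥ -9 → ((arr[r_1] + 3*pos > 5 → ((¬(arr[r_1] + 3*j > 14)) ∧ (¬(j > 3*r_1 + 1 ∧ 2*arr[j + 2] + j ≥ 10)))) ∧ ((¬(arr[r_1] + 3*pos > 5)) → (¬(pos > 3*r_1 - 2 ∧ 2*arr[j + 2] + j ≥ 10))))))
Before assert pos + 7 > j: pos > j - 7 ∧ (∀r_1. (((¬(buf[j + 1] ≥ -9)) → (¬(pos > 3*r_1 - 2 ∧ 2*store(arr, pos, 3*pos - 9)[j + 2] + j ≥ 10))) ∧ (buf[j + 1] ≥ -9 → ((arr[r_1] + 3*pos > 5 → ((¬(arr[r_1] + 3*j > 14)) ∧ (¬(j > 3*r_1 + 1 ∧ 2*arr[j + 2] + j ≥ 10)))) ∧ ((¬(arr[r_1] + 3*pos > 5)) → (¬(pos > 3*r_1 - 2 ∧ 2*arr[j + 2] + j ≥ 10)))))))
Before havoc r: pos > j - 7 ∧ (∀r_1. (((¬(buf[j + 1] ≥ -9)) → (¬(pos > 3*r_1 - 2 ∧ 2*store(arr, pos, 3*pos - 9)[j + 2] + j ≥ 10))) ∧ (buf[j + 1] ≥ -9 → ((arr[r_1] + 3*pos > 5 → ((¬(arr[r_1] + 3*j > 14)) ∧ (¬(j > 3*r_1 + 1 ∧ 2*arr[j + 2] + j ≥ 10)))) ∧ ((¬(arr[r_1] + 3*pos > 5)) → (¬(pos > 3*r_1 - 2 ∧ 2*arr[j + 2] + j ≥ 10)))))))
Answer: WP = pos > j - 7 ∧ (∀r_1. (((¬(buf[j + 1] ≥ -9)) → (¬(pos > 3*r_1 - 2 ∧ 2*store(arr, pos, 3*pos - 9)[j + 2] + j ≥ 10))) ∧ (buf[j + 1] ≥ -9 → ((arr[r_1] + 3*pos > 5 → ((¬(arr[r_1] + 3*j > 14)) ∧ (¬(j > 3*r_1 + 1 ∧ 2*arr[j + 2] + j ≥ 10)))) ∧ ((¬(arr[r_1] + 3*pos > 5)) → (¬(pos > 3*r_1 - 2 ∧ 2*arr[j + 2] + j ≥ 10)))))))


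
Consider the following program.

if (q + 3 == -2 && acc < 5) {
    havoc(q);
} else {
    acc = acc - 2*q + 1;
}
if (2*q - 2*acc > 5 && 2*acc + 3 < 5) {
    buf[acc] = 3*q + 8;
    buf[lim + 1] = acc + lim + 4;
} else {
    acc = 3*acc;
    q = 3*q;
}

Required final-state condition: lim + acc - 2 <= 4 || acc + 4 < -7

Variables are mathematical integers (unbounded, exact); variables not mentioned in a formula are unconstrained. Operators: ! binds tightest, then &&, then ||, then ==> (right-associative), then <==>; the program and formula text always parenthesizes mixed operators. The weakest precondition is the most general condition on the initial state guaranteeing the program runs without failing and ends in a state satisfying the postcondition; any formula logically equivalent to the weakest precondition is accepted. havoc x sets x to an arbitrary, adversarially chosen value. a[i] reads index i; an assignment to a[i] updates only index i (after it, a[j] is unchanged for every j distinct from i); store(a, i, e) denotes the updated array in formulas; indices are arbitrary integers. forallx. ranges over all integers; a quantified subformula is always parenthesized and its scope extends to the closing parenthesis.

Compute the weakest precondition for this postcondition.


Working backward. After the program, the postcondition lim + acc - 2 <= 4 || acc + 4 < -7 must hold; in canonical form it is acc + lim <= 6 || acc < -11.
Then branch requires acc + lim <= 6 || acc < -11; else branch requires 3*acc + lim <= 6 || 3*acc < -11.
Before the if: ((2*q > 2*acc + 5 && 2*acc < 2) ==> (acc + lim <= 6 || acc < -11)) && ((!(2*q > 2*acc + 5 && 2*acc < 2)) ==> (3*acc + lim <= 6 || 3*acc < -11))
Then branch requires forall q_1. (((2*q_1 > 2*acc + 5 && 2*acc < 2) ==> (acc + lim <= 6 || acc < -11)) && ((!(2*q_1 > 2*acc + 5 && 2*acc < 2)) ==> (3*acc + lim <= 6 || 3*acc < -11))); else branch requires ((6*q > 2*acc + 7 && 2*acc < 4*q) ==> (acc + lim <= 2*q + 5 || acc < 2*q - 12)) && ((!(6*q > 2*acc + 7 && 2*acc < 4*q)) ==> (3*acc + lim <= 6*q + 3 || 3*acc < 6*q - 14)).
Before the if: ((q == -5 && acc < 5) ==> (forall q_1. (((2*q_1 > 2*acc + 5 && 2*acc < 2) ==> (acc + lim <= 6 || acc < -11)) && ((!(2*q_1 > 2*acc + 5 && 2*acc < 2)) ==> (3*acc + lim <= 6 || 3*acc < -11))))) && ((!(q == -5 && acc < 5)) ==> (((6*q > 2*acc + 7 && 2*acc < 4*q) ==> (acc + lim <= 2*q + 5 || acc < 2*q - 12)) && ((!(6*q > 2*acc + 7 && 2*acc < 4*q)) ==> (3*acc + lim <= 6*q + 3 || 3*acc < 6*q - 14))))
Answer: WP = ((q == -5 && acc < 5) ==> (forall q_1. (((2*q_1 > 2*acc + 5 && 2*acc < 2) ==> (acc + lim <= 6 || acc < -11)) && ((!(2*q_1 > 2*acc + 5 && 2*acc < 2)) ==> (3*acc + lim <= 6 || 3*acc < -11))))) && ((!(q == -5 && acc < 5)) ==> (((6*q > 2*acc + 7 && 2*acc < 4*q) ==> (acc + lim <= 2*q + 5 || acc < 2*q - 12)) && ((!(6*q > 2*acc + 7 && 2*acc < 4*q)) ==> (3*acc + lim <= 6*q + 3 || 3*acc < 6*q - 14))))


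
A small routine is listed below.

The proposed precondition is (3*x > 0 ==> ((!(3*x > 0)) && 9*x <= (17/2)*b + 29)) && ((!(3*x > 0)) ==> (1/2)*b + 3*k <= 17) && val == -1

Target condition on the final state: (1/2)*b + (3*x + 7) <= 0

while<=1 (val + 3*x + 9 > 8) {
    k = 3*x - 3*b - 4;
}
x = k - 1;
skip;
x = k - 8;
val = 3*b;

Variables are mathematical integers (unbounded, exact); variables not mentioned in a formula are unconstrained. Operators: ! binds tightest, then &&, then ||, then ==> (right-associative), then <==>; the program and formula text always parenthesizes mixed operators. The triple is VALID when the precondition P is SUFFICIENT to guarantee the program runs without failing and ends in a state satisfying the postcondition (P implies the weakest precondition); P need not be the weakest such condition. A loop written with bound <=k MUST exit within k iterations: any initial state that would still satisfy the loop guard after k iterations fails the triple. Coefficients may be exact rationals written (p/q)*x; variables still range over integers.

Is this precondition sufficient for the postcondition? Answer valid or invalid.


Working backward. After the program, the postcondition (1/2)*b + (3*x + 7) <= 0 must hold; in canonical form it is (1/2)*b + 3*x <= -7.
Before val := 3*b: (1/2)*b + 3*x <= -7
Before x := k - 8: (1/2)*b + 3*k <= 17
Before skip: (1/2)*b + 3*k <= 17
Before x := k - 1: (1/2)*b + 3*k <= 17
Before the loop (bound <=1), unroll the exhaustion recursion (WP_0 = exit-now case; WP_j = one more guarded iteration, up to j = 1):
  WP_0: (!(val + 3*x > -1)) && (1/2)*b + 3*k <= 17
  WP_1: (val + 3*x > -1 ==> ((!(val + 3*x > -1)) && 9*x <= (17/2)*b + 29)) && ((!(val + 3*x > -1)) ==> (1/2)*b + 3*k <= 17)
So before the loop: (val + 3*x > -1 ==> ((!(val + 3*x > -1)) && 9*x <= (17/2)*b + 29)) && ((!(val + 3*x > -1)) ==> (1/2)*b + 3*k <= 17)
The weakest precondition is (val + 3*x > -1 ==> ((!(val + 3*x > -1)) && 9*x <= (17/2)*b + 29)) && ((!(val + 3*x > -1)) ==> (1/2)*b + 3*k <= 17).
Check whether (3*x > 0 ==> ((!(3*x > 0)) && 9*x <= (17/2)*b + 29)) && ((!(3*x > 0)) ==> (1/2)*b + 3*k <= 17) && val == -1 implies it.
Every state satisfying the precondition satisfies the weakest precondition: the implication holds.
Answer: valid


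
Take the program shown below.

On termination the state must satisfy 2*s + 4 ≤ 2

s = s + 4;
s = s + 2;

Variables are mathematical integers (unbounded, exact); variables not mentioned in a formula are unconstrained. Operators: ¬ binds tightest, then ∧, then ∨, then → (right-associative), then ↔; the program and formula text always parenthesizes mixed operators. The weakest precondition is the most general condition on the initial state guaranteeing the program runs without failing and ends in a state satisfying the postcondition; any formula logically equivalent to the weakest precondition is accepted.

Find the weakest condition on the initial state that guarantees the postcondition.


Working backward. After the program, the postcondition 2*s + 4 ≤ 2 must hold; in canonical form it is 2*s ≤ -2.
Before s := s + 2: 2*s ≤ -6
Before s := s + 4: 2*s ≤ -14
Answer: WP = 2*s ≤ -14


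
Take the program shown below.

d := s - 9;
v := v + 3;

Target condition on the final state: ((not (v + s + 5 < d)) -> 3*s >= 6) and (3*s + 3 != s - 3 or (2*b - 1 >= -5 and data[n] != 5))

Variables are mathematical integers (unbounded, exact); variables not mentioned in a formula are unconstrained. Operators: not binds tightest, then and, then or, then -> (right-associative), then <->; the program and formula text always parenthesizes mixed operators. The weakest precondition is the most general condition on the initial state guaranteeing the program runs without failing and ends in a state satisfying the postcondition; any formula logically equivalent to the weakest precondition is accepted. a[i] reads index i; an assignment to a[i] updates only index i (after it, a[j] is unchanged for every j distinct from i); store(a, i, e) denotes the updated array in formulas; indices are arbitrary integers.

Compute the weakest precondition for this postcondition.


Working backward. After the program, the postcondition ((not (v + s + 5 < d)) -> 3*s >= 6) and (3*s + 3 != s - 3 or (2*b - 1 >= -5 and data[n] != 5)) must hold; in canonical form it is ((not (s + v < d - 5)) -> 3*s >= 6) and (2*s != -6 or (2*b >= -4 and data[n] != 5)).
Before v := v + 3: ((not (s + v < d - 8)) -> 3*s >= 6) and (2*s != -6 or (2*b >= -4 and data[n] != 5))
Before d := s - 9: ((not (v < -17)) -> 3*s >= 6) and (2*s != -6 or (2*b >= -4 and data[n] != 5))
Answer: WP = ((not (v < -17)) -> 3*s >= 6) and (2*s != -6 or (2*b >= -4 and data[n] != 5))


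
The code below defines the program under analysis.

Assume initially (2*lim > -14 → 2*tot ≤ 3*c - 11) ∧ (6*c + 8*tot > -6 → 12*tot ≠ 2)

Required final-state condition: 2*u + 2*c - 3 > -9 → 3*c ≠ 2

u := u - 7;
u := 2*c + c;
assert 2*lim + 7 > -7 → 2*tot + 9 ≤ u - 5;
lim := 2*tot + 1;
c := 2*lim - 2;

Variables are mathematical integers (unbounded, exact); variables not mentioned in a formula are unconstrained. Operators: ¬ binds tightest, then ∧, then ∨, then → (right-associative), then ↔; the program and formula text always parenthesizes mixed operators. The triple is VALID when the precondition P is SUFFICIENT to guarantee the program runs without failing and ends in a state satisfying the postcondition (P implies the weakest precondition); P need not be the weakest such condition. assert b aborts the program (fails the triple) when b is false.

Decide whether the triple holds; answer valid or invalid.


Working backward. After the program, the postcondition 2*u + 2*c - 3 > -9 → 3*c ≠ 2 must hold; in canonical form it is 2*c + 2*u > -6 → 3*c ≠ 2.
Before c := 2*lim - 2: 4*lim + 2*u > -2 → 6*lim ≠ 8
Before lim := 2*tot + 1: 8*tot + 2*u > -6 → 12*tot ≠ 2
Before assert 2*lim + 7 > -7 → 2*tot + 9 ≤ u - 5: (2*lim > -14 → 2*tot ≤ u - 14) ∧ (8*tot + 2*u > -6 → 12*tot ≠ 2)
Before u := 2*c + c: (2*lim > -14 → 2*tot ≤ 3*c - 14) ∧ (6*c + 8*tot > -6 → 12*tot ≠ 2)
Before u := u - 7: (2*lim > -14 → 2*tot ≤ 3*c - 14) ∧ (6*c + 8*tot > -6 → 12*tot ≠ 2)
The weakest precondition is (2*lim > -14 → 2*tot ≤ 3*c - 14) ∧ (6*c + 8*tot > -6 → 12*tot ≠ 2).
Check whether (2*lim > -14 → 2*tot ≤ 3*c - 11) ∧ (6*c + 8*tot > -6 → 12*tot ≠ 2) implies it.
Countermodel: at the initial state c = 1, lim = -6, tot = -4, the precondition holds but the weakest precondition fails.
Answer: invalid


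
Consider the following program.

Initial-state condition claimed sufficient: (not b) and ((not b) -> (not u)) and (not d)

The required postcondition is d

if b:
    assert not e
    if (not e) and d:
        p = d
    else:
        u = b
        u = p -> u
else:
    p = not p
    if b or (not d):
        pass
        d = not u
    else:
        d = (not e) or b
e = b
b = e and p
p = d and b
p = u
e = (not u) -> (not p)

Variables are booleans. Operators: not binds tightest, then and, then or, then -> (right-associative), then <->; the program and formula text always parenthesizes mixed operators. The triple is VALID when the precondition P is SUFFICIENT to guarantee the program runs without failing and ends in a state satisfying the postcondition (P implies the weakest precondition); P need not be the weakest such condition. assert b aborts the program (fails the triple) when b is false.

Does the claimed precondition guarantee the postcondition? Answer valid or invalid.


Working backward. After the program, d must hold.
Before e := (not u) -> (not p): d
Before p := u: d
Before p := d and b: d
Before b := e and p: d
Before e := b: d
Then branch requires (not e) and (((not e) and d) -> d) and ((not ((not e) and d)) -> d); else branch requires ((b or (not d)) -> (not u)) and ((not (b or (not d))) -> ((not e) or b)).
Before the if: (b -> ((not e) and (((not e) and d) -> d) and ((not ((not e) and d)) -> d))) and ((not b) -> (((b or (not d)) -> (not u)) and ((not (b or (not d))) -> ((not e) or b))))
The weakest precondition is (b -> ((not e) and (((not e) and d) -> d) and ((not ((not e) and d)) -> d))) and ((not b) -> (((b or (not d)) -> (not u)) and ((not (b or (not d))) -> ((not e) or b)))).
Check whether (not b) and ((not b) -> (not u)) and (not d) implies it.
Every state satisfying the precondition satisfies the weakest precondition: the implication holds.
Answer: valid


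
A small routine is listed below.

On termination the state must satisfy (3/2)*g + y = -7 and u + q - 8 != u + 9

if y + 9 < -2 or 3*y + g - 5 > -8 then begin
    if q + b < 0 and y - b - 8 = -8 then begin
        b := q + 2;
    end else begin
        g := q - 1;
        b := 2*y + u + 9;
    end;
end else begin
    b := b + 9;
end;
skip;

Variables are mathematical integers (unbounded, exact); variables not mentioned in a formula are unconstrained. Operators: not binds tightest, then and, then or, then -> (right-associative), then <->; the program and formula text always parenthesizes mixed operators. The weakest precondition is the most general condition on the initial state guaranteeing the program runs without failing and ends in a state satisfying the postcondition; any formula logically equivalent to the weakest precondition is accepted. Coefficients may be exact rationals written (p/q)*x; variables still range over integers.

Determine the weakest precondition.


Working backward. After the program, the postcondition (3/2)*g + y = -7 and u + q - 8 != u + 9 must hold; in canonical form it is (3/2)*g + y = -7 and q != 17.
Before skip: (3/2)*g + y = -7 and q != 17
Then branch requires ((b + q < 0 and y = b) -> ((3/2)*g + y = -7 and q != 17)) and ((not (b + q < 0 and y = b)) -> ((3/2)*q + y = -11/2 and q != 17)); else branch requires (3/2)*g + y = -7 and q != 17.
Before the if: ((y < -11 or g + 3*y > -3) -> (((b + q < 0 and y = b) -> ((3/2)*g + y = -7 and q != 17)) and ((not (b + q < 0 and y = b)) -> ((3/2)*q + y = -11/2 and q != 17)))) and ((not (y < -11 or g + 3*y > -3)) -> ((3/2)*g + y = -7 and q != 17))
Answer: WP = ((y < -11 or g + 3*y > -3) -> (((b + q < 0 and y = b) -> ((3/2)*g + y = -7 and q != 17)) and ((not (b + q < 0 and y = b)) -> ((3/2)*q + y = -11/2 and q != 17)))) and ((not (y < -11 or g + 3*y > -3)) -> ((3/2)*g + y = -7 and q != 17))


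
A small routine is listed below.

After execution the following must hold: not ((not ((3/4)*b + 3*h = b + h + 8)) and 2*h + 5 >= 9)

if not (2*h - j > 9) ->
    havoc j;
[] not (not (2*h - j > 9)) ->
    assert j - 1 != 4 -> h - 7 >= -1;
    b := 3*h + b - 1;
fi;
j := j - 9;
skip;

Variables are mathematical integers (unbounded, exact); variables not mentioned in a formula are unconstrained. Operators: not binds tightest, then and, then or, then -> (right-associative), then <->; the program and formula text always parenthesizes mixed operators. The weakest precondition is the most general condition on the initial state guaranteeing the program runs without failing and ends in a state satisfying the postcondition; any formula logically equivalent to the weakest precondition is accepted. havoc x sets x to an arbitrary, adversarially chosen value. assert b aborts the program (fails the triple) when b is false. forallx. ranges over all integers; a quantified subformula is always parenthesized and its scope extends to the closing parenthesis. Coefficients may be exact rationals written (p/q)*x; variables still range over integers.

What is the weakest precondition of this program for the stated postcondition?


Working backward. After the program, the postcondition not ((not ((3/4)*b + 3*h = b + h + 8)) and 2*h + 5 >= 9) must hold; in canonical form it is not ((not (2*h = (1/4)*b + 8)) and 2*h >= 4).
Before skip: not ((not (2*h = (1/4)*b + 8)) and 2*h >= 4)
Before j := j - 9: not ((not (2*h = (1/4)*b + 8)) and 2*h >= 4)
Then branch requires not ((not (2*h = (1/4)*b + 8)) and 2*h >= 4); else branch requires (j != 5 -> h >= 6) and (not ((not ((5/4)*h = (1/4)*b + 31/4)) and 2*h >= 4)).
Before the if: ((not (2*h > j + 9)) -> (not ((not (2*h = (1/4)*b + 8)) and 2*h >= 4))) and (2*h > j + 9 -> ((j != 5 -> h >= 6) and (not ((not ((5/4)*h = (1/4)*b + 31/4)) and 2*h >= 4))))
Answer: WP = ((not (2*h > j + 9)) -> (not ((not (2*h = (1/4)*b + 8)) and 2*h >= 4))) and (2*h > j + 9 -> ((j != 5 -> h >= 6) and (not ((not ((5/4)*h = (1/4)*b + 31/4)) and 2*h >= 4))))


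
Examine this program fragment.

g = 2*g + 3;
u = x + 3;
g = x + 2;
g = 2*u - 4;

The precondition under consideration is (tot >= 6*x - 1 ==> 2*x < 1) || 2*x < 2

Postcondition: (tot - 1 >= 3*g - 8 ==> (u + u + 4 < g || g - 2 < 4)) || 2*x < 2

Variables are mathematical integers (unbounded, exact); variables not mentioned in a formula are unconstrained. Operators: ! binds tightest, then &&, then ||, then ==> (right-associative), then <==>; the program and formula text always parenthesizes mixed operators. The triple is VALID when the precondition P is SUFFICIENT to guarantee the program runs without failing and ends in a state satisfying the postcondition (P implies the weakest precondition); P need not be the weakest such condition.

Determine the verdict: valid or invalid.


Working backward. After the program, the postcondition (tot - 1 >= 3*g - 8 ==> (u + u + 4 < g || g - 2 < 4)) || 2*x < 2 must hold; in canonical form it is (tot >= 3*g - 7 ==> (2*u < g - 4 || g < 6)) || 2*x < 2.
Before g := 2*u - 4: (tot >= 6*u - 19 ==> 2*u < 10) || 2*x < 2
Before g := x + 2: (tot >= 6*u - 19 ==> 2*u < 10) || 2*x < 2
Before u := x + 3: (tot >= 6*x - 1 ==> 2*x < 4) || 2*x < 2
Before g := 2*g + 3: (tot >= 6*x - 1 ==> 2*x < 4) || 2*x < 2
The weakest precondition is (tot >= 6*x - 1 ==> 2*x < 4) || 2*x < 2.
Check whether (tot >= 6*x - 1 ==> 2*x < 1) || 2*x < 2 implies it.
Every state satisfying the precondition satisfies the weakest precondition: the implication holds.
Answer: valid


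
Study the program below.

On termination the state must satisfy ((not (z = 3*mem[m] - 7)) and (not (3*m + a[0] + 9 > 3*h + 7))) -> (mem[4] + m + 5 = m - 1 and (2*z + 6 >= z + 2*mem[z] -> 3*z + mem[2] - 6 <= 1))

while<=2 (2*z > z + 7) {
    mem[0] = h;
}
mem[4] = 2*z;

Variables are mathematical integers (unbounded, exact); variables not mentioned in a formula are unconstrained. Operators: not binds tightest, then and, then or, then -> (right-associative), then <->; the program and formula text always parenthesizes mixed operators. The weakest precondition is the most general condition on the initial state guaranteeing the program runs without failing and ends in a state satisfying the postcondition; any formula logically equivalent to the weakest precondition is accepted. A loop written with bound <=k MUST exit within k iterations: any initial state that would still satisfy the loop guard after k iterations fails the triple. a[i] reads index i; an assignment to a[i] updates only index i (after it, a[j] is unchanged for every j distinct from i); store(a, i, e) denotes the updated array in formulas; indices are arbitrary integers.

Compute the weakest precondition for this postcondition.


Working backward. After the program, the postcondition ((not (z = 3*mem[m] - 7)) and (not (3*m + a[0] + 9 > 3*h + 7))) -> (mem[4] + m + 5 = m - 1 and (2*z + 6 >= z + 2*mem[z] -> 3*z + mem[2] - 6 <= 1)) must hold; in canonical form it is ((not (z = 3*mem[m] - 7)) and (not (a[0] + 3*m > 3*h - 2))) -> (mem[4] = -6 and (z >= 2*mem[z] - 6 -> mem[2] + 3*z <= 7)).
Before mem[4] := 2*z: ((not (z = 3*store(mem, 4, 2*z)[m] - 7)) and (not (a[0] + 3*m > 3*h - 2))) -> (2*z = -6 and (z >= 2*store(mem, 4, 2*z)[z] - 6 -> mem[2] + 3*z <= 7))
Before the loop (bound <=2), unroll the exhaustion recursion (WP_0 = exit-now case; WP_j = one more guarded iteration, up to j = 2):
  WP_0: (not (z > 7)) and (((not (z = 3*store(mem, 4, 2*z)[m] - 7)) and (not (a[0] + 3*m > 3*h - 2))) -> (2*z = -6 and (z >= 2*store(mem, 4, 2*z)[z] - 6 -> mem[2] + 3*z <= 7)))
  WP_1: (z > 7 -> ((not (z > 7)) and (((not (z = 3*store(store(mem, 0, h), 4, 2*z)[m] - 7)) and (not (a[0] + 3*m > 3*h - 2))) -> (2*z = -6 and (z >= 2*store(store(mem, 0, h), 4, 2*z)[z] - 6 -> mem[2] + 3*z <= 7))))) and ((not (z > 7)) -> (((not (z = 3*store(mem, 4, 2*z)[m] - 7)) and (not (a[0] + 3*m > 3*h - 2))) -> (2*z = -6 and (z >= 2*store(mem, 4, 2*z)[z] - 6 -> mem[2] + 3*z <= 7))))
  WP_2: (z > 7 -> ((z > 7 -> ((not (z > 7)) and (((not (z = 3*store(store(store(mem, 0, h), 0, h), 4, 2*z)[m] - 7)) and (not (a[0] + 3*m > 3*h - 2))) -> (2*z = -6 and (z >= 2*store(store(store(mem, 0, h), 0, h), 4, 2*z)[z] - 6 -> mem[2] + 3*z <= 7))))) and ((not (z > 7)) -> (((not (z = 3*store(store(mem, 0, h), 4, 2*z)[m] - 7)) and (not (a[0] + 3*m > 3*h - 2))) -> (2*z = -6 and (z >= 2*store(store(mem, 0, h), 4, 2*z)[z] - 6 -> mem[2] + 3*z <= 7)))))) and ((not (z > 7)) -> (((not (z = 3*store(mem, 4, 2*z)[m] - 7)) and (not (a[0] + 3*m > 3*h - 2))) -> (2*z = -6 and (z >= 2*store(mem, 4, 2*z)[z] - 6 -> mem[2] + 3*z <= 7))))
So before the loop: (z > 7 -> ((z > 7 -> ((not (z > 7)) and (((not (z = 3*store(store(store(mem, 0, h), 0, h), 4, 2*z)[m] - 7)) and (not (a[0] + 3*m > 3*h - 2))) -> (2*z = -6 and (z >= 2*store(store(store(mem, 0, h), 0, h), 4, 2*z)[z] - 6 -> mem[2] + 3*z <= 7))))) and ((not (z > 7)) -> (((not (z = 3*store(store(mem, 0, h), 4, 2*z)[m] - 7)) and (not (a[0] + 3*m > 3*h - 2))) -> (2*z = -6 and (z >= 2*store(store(mem, 0, h), 4, 2*z)[z] - 6 -> mem[2] + 3*z <= 7)))))) and ((not (z > 7)) -> (((not (z = 3*store(mem, 4, 2*z)[m] - 7)) and (not (a[0] + 3*m > 3*h - 2))) -> (2*z = -6 and (z >= 2*store(mem, 4, 2*z)[z] - 6 -> mem[2] + 3*z <= 7))))
Answer: WP = (z > 7 -> ((z > 7 -> ((not (z > 7)) and (((not (z = 3*store(store(store(mem, 0, h), 0, h), 4, 2*z)[m] - 7)) and (not (a[0] + 3*m > 3*h - 2))) -> (2*z = -6 and (z >= 2*store(store(store(mem, 0, h), 0, h), 4, 2*z)[z] - 6 -> mem[2] + 3*z <= 7))))) and ((not (z > 7)) -> (((not (z = 3*store(store(mem, 0, h), 4, 2*z)[m] - 7)) and (not (a[0] + 3*m > 3*h - 2))) -> (2*z = -6 and (z >= 2*store(store(mem, 0, h), 4, 2*z)[z] - 6 -> mem[2] + 3*z <= 7)))))) and ((not (z > 7)) -> (((not (z = 3*store(mem, 4, 2*z)[m] - 7)) and (not (a[0] + 3*m > 3*h - 2))) -> (2*z = -6 and (z >= 2*store(mem, 4, 2*z)[z] - 6 -> mem[2] + 3*z <= 7))))
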